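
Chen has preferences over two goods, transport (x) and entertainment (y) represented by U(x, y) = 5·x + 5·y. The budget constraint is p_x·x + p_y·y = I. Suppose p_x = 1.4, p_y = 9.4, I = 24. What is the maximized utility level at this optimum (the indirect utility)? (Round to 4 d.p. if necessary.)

V = 85.7143

Perfect substitutes: compare marginal utility per dollar. 5/p_x vs 5/p_y → 3.5714 vs 0.5319.
x gives more utility per dollar, so spend all income on x: x* = I/p_x, y* = 0.
Numerically: x* = 17.1429, y* = 0.
Utility at the optimum: U(17.1429, 0) = 85.7143.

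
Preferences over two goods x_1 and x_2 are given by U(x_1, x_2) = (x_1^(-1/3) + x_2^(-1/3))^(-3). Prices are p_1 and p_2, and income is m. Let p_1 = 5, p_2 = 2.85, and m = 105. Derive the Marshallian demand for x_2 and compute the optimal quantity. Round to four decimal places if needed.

x_2* = 17.1288

MU_x_1 ∝ x_1^(-4/3), MU_x_2 ∝ x_2^(-4/3), so MRS = (x_2/x_1)^(4/3) = p_1/p_2.
Hence x_2/x_1 = (p_1/p_2)^(1/(4/3)), i.e. raised to the 0.75 power.
With the ratio pinned down, the budget gives x_1* = m/(p_1 + p_2·(x_2/x_1)) and x_2* = (x_2/x_1)·x_1*.
Numerically x_2/x_1 = 1.524382, so x_1* = 105/(5 + 2.85·1.524382) = 11.2366 and x_2* = 1.524382·11.2366 = 17.1288.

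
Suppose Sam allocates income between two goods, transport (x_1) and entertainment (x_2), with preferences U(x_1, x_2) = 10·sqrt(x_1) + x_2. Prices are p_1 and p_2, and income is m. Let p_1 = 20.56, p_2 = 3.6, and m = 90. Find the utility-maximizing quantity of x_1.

Utility is quasi-linear in x_2; the FOC for x_1 is 5/√x_1 = p_1/p_2.
Solve: √x_1 = 5·p_2/p_1, so x_1*(p_1,p_2) = (5·p_2/p_1)², and x_2* = (m − p_1·x_1*)/p_2.
Plugging in: x_1* = (5·3.6/20.56)² = 0.7665.

x_1* = 0.7665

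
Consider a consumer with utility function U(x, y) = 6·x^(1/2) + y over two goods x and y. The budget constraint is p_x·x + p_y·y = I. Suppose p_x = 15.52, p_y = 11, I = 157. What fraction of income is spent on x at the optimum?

Utility is quasi-linear in y; the FOC for x is 3/√x = p_x/p_y.
Solve: √x = 3·p_y/p_x, so x*(p_x,p_y) = (3·p_y/p_x)², and y* = (I − p_x·x*)/p_y.
Plugging in: x* = (3·11/15.52)² = 4.5211, y* = 7.8939.
Expenditure on x: 15.52·4.5211 = 70.1675; share = 0.4469.

share on x = 0.4469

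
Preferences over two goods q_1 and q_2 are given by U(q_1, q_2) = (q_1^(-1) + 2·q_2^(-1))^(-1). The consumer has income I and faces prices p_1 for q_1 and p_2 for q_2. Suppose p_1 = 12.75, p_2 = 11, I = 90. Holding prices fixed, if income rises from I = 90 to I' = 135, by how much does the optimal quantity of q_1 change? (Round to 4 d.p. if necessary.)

Δq_1* = 1.5255

From the CES first-order condition, (1/2)·(q_2/q_1)^(2) = p_1/p_2.
Hence q_2/q_1 = (2·p_1/p_2)^(1/(2)), i.e. raised to the 0.5 power.
Substitute q_2 = (q_2/q_1)·q_1 into the budget: q_1* = I/(p_1 + p_2·(q_2/q_1)).
Numerically q_2/q_1 = 1.522558, so q_1* = 90/(12.75 + 11·1.522558) = 3.051.
At I' = 135: q_1* = 4.5766. Change: 4.5766 − 3.051 = 1.5255.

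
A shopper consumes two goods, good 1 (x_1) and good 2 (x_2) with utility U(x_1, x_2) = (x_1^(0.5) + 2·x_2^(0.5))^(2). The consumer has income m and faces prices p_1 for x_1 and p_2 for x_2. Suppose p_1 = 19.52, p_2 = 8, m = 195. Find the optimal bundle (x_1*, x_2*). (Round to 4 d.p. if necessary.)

x_1* = 0.9284, x_2* = 22.1097

Numerically x_2/x_1 = 23.8144, so x_1* = 195/(19.52 + 8·23.8144) = 0.9284 and x_2* = 23.8144·0.9284 = 22.1097.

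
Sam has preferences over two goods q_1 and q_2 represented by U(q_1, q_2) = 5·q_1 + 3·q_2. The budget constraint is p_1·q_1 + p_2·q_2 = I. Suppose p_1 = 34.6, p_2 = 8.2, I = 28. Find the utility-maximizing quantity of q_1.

q_1* = 0

Linear utility — the consumer picks whichever good has higher MU/price: 5/34.6 = 0.1445 vs 3/8.2 = 0.3659.
q_2 gives more utility per dollar, so spend all income on q_2: q_2* = I/p_2, q_1* = 0.
Numerically: q_1* = 0, q_2* = 3.4146.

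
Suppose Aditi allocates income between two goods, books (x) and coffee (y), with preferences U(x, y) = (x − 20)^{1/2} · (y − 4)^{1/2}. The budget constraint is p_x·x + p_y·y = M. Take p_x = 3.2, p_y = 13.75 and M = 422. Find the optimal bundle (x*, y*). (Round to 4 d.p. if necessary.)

MRS = (y−4)/(x−20). Tangency with p_x/p_y gives y−4 = (p_x/p_y)·(x−20).
After buying the subsistence bundle (20, 4), a share 0.5 of the remaining income goes to x: x* = 20 + 0.5·(M − 20p_x − 4p_y)/p_x.
Discretionary income = 422 − 20·3.2 − 4·13.75 = 303; x* = 20 + 0.5·303/3.2 = 67.3438; y* = 4 + 0.5·303/13.75 = 15.0182.

x* = 67.3438, y* = 15.0182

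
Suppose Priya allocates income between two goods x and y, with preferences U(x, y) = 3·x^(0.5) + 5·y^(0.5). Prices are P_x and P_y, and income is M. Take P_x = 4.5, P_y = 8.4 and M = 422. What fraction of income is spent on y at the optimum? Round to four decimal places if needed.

From the CES first-order condition, (3/5)·(y/x)^(0.5) = P_x/P_y.
Solve for the ratio: y/x = [(5/3)·P_x/P_y]^(2).
Substitute y = (y/x)·x into the budget: x* = M/(P_x + P_y·(y/x)).
Numerically y/x = 0.797194, so x* = 422/(4.5 + 8.4·0.797194) = 37.6906 and y* = 0.797194·37.6906 = 30.0467.
Expenditure on y: 8.4·30.0467 = 252.3923; share = 0.5981.

share on y = 0.5981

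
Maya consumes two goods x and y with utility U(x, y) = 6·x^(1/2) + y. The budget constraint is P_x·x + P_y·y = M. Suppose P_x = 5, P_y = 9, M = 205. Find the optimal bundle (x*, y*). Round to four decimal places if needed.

x* = 29.16, y* = 6.5778

Utility is quasi-linear in y; the FOC for x is 3/√x = P_x/P_y.
Solve: √x = 3·P_y/P_x, so x*(P_x,P_y) = (3·P_y/P_x)², and y* = (M − P_x·x*)/P_y.
Plugging in: x* = (3·9/5)² = 29.16, y* = 6.5778.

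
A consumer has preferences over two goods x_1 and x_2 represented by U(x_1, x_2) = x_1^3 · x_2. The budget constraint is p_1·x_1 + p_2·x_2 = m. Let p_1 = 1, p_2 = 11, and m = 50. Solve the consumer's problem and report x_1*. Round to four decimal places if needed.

Tangency: MRS = 3·x_2/x_1 = p_1/p_2.
So 3·p_2·x_2 = p_1·x_1; combined with the budget, a share 0.75 of income goes to x_1.
Demand: x_1*(p_1,p_2,m) = 0.75·m/p_1 and x_2* = 0.25·m/p_2.
At p_1=1, p_2=11, m=50: x_1* = 0.75·50/1 = 37.5.

x_1* = 37.5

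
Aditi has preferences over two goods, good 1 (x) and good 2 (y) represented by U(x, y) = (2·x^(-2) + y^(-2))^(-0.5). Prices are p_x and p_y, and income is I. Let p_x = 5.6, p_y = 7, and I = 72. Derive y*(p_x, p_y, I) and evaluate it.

From the CES first-order condition, 2·(y/x)^(3) = p_x/p_y.
Hence y/x = ((1/2)·p_x/p_y)^(1/(3)), i.e. raised to the 1/3 power.
Substitute y = (y/x)·x into the budget: x* = I/(p_x + p_y·(y/x)).
Numerically y/x = 0.736806, so x* = 72/(5.6 + 7·0.736806) = 6.6929 and y* = 0.736806·6.6929 = 4.9314.

y* = 4.9314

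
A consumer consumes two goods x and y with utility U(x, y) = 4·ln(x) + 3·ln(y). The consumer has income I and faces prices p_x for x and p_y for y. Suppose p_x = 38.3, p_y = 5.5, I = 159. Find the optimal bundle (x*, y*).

Tangency: MRS = (4/3)·y/x = p_x/p_y.
Rearranging, p_y·y = (3/4)·p_x·x. Substituting into the budget gives p_x·x·(1 + (3/4)) = I.
Demand: x*(p_x,p_y,I) = 4/7·I/p_x and y* = 3/7·I/p_y.
At p_x=38.3, p_y=5.5, I=159: x* = 4/7·159/38.3 = 2.3722, y* = 12.3896.

x* = 2.3722, y* = 12.3896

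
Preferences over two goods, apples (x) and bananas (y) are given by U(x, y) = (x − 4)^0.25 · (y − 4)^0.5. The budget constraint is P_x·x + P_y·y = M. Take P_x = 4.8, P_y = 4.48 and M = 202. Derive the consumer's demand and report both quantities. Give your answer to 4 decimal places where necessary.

Let x' = x−4, y' = y−4. MRS = (1/2)·y'/x' = P_x/P_y.
After buying the subsistence bundle (4, 4), a share 1/3 of the remaining income goes to x: x* = 4 + 1/3·(M − 4P_x − 4P_y)/P_x.
Discretionary income = 202 − 4·4.8 − 4·4.48 = 164.88; x* = 4 + 1/3·164.88/4.8 = 15.45; y* = 4 + 2/3·164.88/4.48 = 28.5357.

x* = 15.45, y* = 28.5357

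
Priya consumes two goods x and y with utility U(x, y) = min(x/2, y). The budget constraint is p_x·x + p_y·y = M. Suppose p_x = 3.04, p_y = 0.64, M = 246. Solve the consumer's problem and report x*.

With perfect complements, no substitution: consume in ratio x:y = 2:1.
Budget: p_x·x + p_y·(1/2)·x = M, so (2·p_x + p_y)·x = 2·M.
Demand: x*(p_x,p_y,M) = 2·M/(2·p_x + p_y), y* = M/(2·p_x + p_y).
Here 2·3.04 + 0.64 = 6.72, giving x* = 73.2143.

x* = 73.2143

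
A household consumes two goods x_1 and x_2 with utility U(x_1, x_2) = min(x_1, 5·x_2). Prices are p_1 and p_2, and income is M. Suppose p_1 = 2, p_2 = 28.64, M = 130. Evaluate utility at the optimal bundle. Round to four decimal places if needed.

Leontief preferences: the optimum is at the kink where x_1/5 = x_2/1, i.e. x_2 = (1/5)·x_1.
Budget: p_1·x_1 + p_2·(1/5)·x_1 = M, so (5·p_1 + p_2)·x_1 = 5·M.
Demand: x_1*(p_1,p_2,M) = 5·M/(5·p_1 + p_2), x_2* = M/(5·p_1 + p_2).
Here 5·2 + 28.64 = 38.64, giving x_1* = 16.8219 and x_2* = 3.3644.
Utility at the optimum: U(16.8219, 3.3644) = 16.8219.

V = 16.8219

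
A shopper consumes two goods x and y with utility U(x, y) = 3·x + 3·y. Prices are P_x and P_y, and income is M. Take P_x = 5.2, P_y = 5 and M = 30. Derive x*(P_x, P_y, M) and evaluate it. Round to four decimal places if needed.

Perfect substitutes: compare marginal utility per dollar. 3/P_x vs 3/P_y → 0.5769 vs 0.6.
y gives more utility per dollar, so spend all income on y: y* = M/P_y, x* = 0.
Numerically: x* = 0, y* = 6.

x* = 0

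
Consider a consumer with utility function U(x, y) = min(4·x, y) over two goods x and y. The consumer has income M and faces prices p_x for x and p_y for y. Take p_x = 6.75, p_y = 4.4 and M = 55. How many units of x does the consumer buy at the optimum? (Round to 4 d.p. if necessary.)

x* = 2.2587

With perfect complements, no substitution: consume in ratio x:y = 1:4.
Budget: p_x·x + p_y·4·x = M, so (p_x + 4·p_y)·x = M.
Demand: x*(p_x,p_y,M) = M/(p_x + 4·p_y), y* = 4·M/(p_x + 4·p_y).
Here 6.75 + 4·4.4 = 24.35, giving x* = 2.2587.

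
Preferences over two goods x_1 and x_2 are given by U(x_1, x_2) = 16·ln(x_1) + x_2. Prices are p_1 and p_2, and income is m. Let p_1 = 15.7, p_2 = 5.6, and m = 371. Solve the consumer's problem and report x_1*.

x_1* = 5.707

MU_x_1 = 16/x_1, MU_x_2 = 1. Tangency: 16/x_1 = p_1/p_2.
So x_1*(p_1,p_2) = 16·p_2/p_1, independent of income; and x_2* = (m − 16·p_2)/p_2.
At the given prices: x_1* = 16·5.6/15.7 = 5.707.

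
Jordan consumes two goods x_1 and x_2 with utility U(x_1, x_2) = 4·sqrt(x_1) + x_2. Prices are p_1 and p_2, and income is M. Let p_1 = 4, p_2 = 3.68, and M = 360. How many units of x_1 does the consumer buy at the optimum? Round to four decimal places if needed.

Set MRS = p_1/p_2: 2·x_1^(−1/2) = p_1/p_2.
Thus x_1* = (2·p_2/p_1)² — independent of M — with the rest of income spent on x_2.
Plugging in: x_1* = (2·3.68/4)² = 3.3856.

x_1* = 3.3856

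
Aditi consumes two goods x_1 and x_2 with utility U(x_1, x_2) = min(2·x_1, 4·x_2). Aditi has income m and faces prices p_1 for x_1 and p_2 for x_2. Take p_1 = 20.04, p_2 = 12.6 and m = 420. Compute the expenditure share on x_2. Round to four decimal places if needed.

share on x_2 = 0.2392

Demand: x_1*(p_1,p_2,m) = 4·m/(4·p_1 + 2·p_2), x_2* = 2·m/(4·p_1 + 2·p_2).
Here 4·20.04 + 2·12.6 = 105.36, giving x_1* = 15.9453 and x_2* = 7.9727.
Expenditure on x_2: 12.6·7.9727 = 100.4556; share = 0.2392.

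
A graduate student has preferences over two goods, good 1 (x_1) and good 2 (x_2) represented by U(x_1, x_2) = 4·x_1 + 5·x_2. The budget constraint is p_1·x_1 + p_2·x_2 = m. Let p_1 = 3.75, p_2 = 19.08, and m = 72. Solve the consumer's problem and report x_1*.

x_1* = 19.2

Perfect substitutes: compare marginal utility per dollar. 4/p_1 vs 5/p_2 → 1.0667 vs 0.2621.
x_1 gives more utility per dollar, so spend all income on x_1: x_1* = m/p_1, x_2* = 0.
Numerically: x_1* = 19.2, x_2* = 0.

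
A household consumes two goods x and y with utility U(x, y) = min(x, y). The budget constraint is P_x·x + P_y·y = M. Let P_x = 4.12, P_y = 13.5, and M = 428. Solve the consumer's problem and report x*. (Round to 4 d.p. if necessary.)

x* = 24.2906

With perfect complements, no substitution: consume in ratio x:y = 1:1.
Budget: P_x·x + P_y·x = M, so (P_x + P_y)·x = M.
Demand: x*(P_x,P_y,M) = M/(P_x + P_y), y* = M/(P_x + P_y).
Here 4.12 + 13.5 = 17.62, giving x* = 24.2906.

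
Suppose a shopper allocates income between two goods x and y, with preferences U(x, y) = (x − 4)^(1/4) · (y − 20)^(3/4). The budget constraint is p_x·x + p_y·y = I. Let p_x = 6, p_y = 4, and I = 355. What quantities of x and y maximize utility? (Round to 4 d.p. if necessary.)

x* = 14.4583, y* = 67.0625

Discretionary income = 355 − 4·6 − 20·4 = 251; x* = 4 + 0.25·251/6 = 14.4583; y* = 20 + 0.75·251/4 = 67.0625.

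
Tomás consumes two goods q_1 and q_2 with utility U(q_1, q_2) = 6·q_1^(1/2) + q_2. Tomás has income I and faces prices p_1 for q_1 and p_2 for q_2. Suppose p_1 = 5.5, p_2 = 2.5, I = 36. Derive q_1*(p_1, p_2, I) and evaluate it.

q_1* = 1.8595

Solve: √q_1 = 3·p_2/p_1, so q_1*(p_1,p_2) = (3·p_2/p_1)², and q_2* = (I − p_1·q_1*)/p_2.
Plugging in: q_1* = (3·2.5/5.5)² = 1.8595.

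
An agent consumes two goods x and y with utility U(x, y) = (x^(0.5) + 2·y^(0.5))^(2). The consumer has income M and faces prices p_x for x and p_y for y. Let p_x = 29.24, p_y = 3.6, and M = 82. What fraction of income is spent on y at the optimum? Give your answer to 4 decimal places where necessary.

share on y = 0.9701

MRS = MU_x/MU_y = (1/2)·(y/x)^(0.5). Set equal to p_x/p_y.
Hence y/x = (2·p_x/p_y)^(1/(0.5)), i.e. raised to the 2 power.
Substitute y = (y/x)·x into the budget: x* = M/(p_x + p_y·(y/x)).
Numerically y/x = 263.881975, so x* = 82/(29.24 + 3.6·263.881975) = 0.0837 and y* = 263.881975·0.0837 = 22.0976.
Expenditure on y: 3.6·22.0976 = 79.5514; share = 0.9701.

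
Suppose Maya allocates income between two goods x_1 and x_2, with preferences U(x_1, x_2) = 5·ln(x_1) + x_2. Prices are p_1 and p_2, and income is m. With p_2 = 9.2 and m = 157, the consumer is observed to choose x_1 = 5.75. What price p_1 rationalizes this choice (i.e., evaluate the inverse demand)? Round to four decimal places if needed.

Set MRS = p_1/p_2: (5/x_1)/1 = p_1/p_2.
So x_1*(p_1,p_2) = 5·p_2/p_1, independent of income; and x_2* = (m − 5·p_2)/p_2.
Set x_1* = 5.75 in the demand function and solve for p_1: p_1 = 8.

p_1 = 8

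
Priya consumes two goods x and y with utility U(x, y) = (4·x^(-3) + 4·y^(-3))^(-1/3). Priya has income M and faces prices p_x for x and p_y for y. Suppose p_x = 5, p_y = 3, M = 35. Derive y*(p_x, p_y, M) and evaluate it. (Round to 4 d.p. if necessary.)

y* = 4.7294

MU_x ∝ 4·x^(-4), MU_y ∝ 4·y^(-4), so MRS = (y/x)^(4) = p_x/p_y.
Solve for the ratio: y/x = [p_x/p_y]^(0.25).
Substitute y = (y/x)·x into the budget: x* = M/(p_x + p_y·(y/x)).
Numerically y/x = 1.136219, so x* = 35/(5 + 3·1.136219) = 4.1624 and y* = 1.136219·4.1624 = 4.7294.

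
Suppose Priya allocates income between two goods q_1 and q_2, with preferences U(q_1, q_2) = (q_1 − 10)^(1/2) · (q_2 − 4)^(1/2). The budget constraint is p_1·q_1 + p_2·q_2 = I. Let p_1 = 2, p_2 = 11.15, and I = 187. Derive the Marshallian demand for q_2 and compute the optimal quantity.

q_2* = 9.4888

This is Cobb-Douglas in (q_1−10, q_2−4): tangency gives 0.5·p_2·(q_2−4) = 0.5·p_1·(q_1−10).
Substituting into the budget: q_1* = 10 + 0.5·(I − 10·p_1 − 4·p_2)/p_1, and q_2* = 4 + 0.5·(…)/p_2.
Discretionary income = 187 − 10·2 − 4·11.15 = 122.4; q_2* = 4 + 0.5·122.4/11.15 = 9.4888.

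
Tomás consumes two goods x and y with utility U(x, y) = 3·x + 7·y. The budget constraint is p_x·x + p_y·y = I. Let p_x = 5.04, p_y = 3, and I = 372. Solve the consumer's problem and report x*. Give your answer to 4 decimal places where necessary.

x* = 0

y gives more utility per dollar, so spend all income on y: y* = I/p_y, x* = 0.
Numerically: x* = 0, y* = 124.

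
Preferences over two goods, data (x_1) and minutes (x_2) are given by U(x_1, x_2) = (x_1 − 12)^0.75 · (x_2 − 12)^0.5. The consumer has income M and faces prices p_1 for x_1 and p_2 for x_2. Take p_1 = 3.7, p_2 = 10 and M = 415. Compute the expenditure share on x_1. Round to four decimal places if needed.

share on x_1 = 0.4693

Let x_1' = x_1−12, x_2' = x_2−12. MRS = (3/2)·x_2'/x_1' = p_1/p_2.
After buying the subsistence bundle (12, 12), a share 0.6 of the remaining income goes to x_1: x_1* = 12 + 0.6·(M − 12p_1 − 12p_2)/p_1.
Discretionary income = 415 − 12·3.7 − 12·10 = 250.6; x_1* = 12 + 0.6·250.6/3.7 = 52.6378; x_2* = 12 + 0.4·250.6/10 = 22.024.
Expenditure on x_1: 3.7·52.6378 = 194.76; share = 0.4693.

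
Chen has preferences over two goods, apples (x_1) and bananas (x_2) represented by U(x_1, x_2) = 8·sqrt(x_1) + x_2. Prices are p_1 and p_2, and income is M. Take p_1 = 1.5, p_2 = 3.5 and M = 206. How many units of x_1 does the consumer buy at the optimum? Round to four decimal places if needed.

x_1* = 87.1111

MU_x_1 = 4/√x_1, MU_x_2 = 1. Tangency: 4/√x_1 = p_1/p_2.
Solve: √x_1 = 4·p_2/p_1, so x_1*(p_1,p_2) = (4·p_2/p_1)², and x_2* = (M − p_1·x_1*)/p_2.
Plugging in: x_1* = (4·3.5/1.5)² = 87.1111.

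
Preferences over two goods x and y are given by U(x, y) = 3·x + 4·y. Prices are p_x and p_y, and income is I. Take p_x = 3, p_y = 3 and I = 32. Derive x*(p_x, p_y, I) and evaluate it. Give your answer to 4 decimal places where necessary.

Perfect substitutes: compare marginal utility per dollar. 3/p_x vs 4/p_y → 1 vs 1.3333.
y gives more utility per dollar, so spend all income on y: y* = I/p_y, x* = 0.
Numerically: x* = 0, y* = 10.6667.

x* = 0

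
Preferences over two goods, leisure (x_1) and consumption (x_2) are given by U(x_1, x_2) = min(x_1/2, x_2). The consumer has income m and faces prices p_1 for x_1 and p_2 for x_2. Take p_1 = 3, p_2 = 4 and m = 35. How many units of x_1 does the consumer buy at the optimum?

x_1* = 7

Demand: x_1*(p_1,p_2,m) = 2·m/(2·p_1 + p_2), x_2* = m/(2·p_1 + p_2).
Here 2·3 + 4 = 10, giving x_1* = 7.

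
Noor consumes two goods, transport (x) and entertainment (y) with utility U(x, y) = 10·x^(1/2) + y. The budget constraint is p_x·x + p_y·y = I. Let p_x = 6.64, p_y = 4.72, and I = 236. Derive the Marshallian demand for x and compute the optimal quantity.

x* = 12.6325

Set MRS = p_x/p_y: 5·x^(−1/2) = p_x/p_y.
Solve: √x = 5·p_y/p_x, so x*(p_x,p_y) = (5·p_y/p_x)², and y* = (I − p_x·x*)/p_y.
Plugging in: x* = (5·4.72/6.64)² = 12.6325.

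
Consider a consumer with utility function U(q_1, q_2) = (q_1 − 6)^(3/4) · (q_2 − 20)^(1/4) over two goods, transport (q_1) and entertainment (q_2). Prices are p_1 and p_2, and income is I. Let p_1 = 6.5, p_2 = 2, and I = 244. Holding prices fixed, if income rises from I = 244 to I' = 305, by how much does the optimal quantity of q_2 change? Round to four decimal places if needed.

Δq_2* = 7.625

This is Cobb-Douglas in (q_1−6, q_2−20): tangency gives 0.75·p_2·(q_2−20) = 0.25·p_1·(q_1−6).
Substituting into the budget: q_1* = 6 + 0.75·(I − 6·p_1 − 20·p_2)/p_1, and q_2* = 20 + 0.25·(…)/p_2.
Discretionary income = 244 − 6·6.5 − 20·2 = 165; q_2* = 20 + 0.25·165/2 = 40.625.
At I' = 305: q_2* = 48.25. Change: 48.25 − 40.625 = 7.625.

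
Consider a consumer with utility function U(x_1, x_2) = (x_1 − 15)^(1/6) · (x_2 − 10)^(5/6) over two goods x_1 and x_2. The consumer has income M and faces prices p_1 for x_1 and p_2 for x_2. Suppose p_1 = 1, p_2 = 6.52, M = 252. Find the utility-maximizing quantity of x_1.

MRS = (1/5)·(x_2−10)/(x_1−15). Tangency with p_1/p_2 gives x_2−10 = 5·(p_1/p_2)·(x_1−15).
After buying the subsistence bundle (15, 10), a share 1/6 of the remaining income goes to x_1: x_1* = 15 + 1/6·(M − 15p_1 − 10p_2)/p_1.
Discretionary income = 252 − 15·1 − 10·6.52 = 171.8; x_1* = 15 + 1/6·171.8/1 = 43.6333.

x_1* = 43.6333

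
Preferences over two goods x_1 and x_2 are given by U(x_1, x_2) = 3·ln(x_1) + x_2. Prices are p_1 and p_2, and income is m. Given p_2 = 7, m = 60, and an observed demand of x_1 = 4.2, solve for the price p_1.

MU_x_1 = 3/x_1, MU_x_2 = 1. Tangency: 3/x_1 = p_1/p_2.
So x_1*(p_1,p_2) = 3·p_2/p_1, independent of income; and x_2* = (m − 3·p_2)/p_2.
Set x_1* = 4.2 in the demand function and solve for p_1: p_1 = 5.

p_1 = 5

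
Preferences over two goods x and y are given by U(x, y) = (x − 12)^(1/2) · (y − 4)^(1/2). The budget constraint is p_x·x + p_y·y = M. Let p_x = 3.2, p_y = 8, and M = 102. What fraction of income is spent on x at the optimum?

share on x = 0.5314

Let x' = x−12, y' = y−4. MRS = y'/x' = p_x/p_y.
Substituting into the budget: x* = 12 + 0.5·(M − 12·p_x − 4·p_y)/p_x, and y* = 4 + 0.5·(…)/p_y.
Discretionary income = 102 − 12·3.2 − 4·8 = 31.6; x* = 12 + 0.5·31.6/3.2 = 16.9375; y* = 4 + 0.5·31.6/8 = 5.975.
Expenditure on x: 3.2·16.9375 = 54.2; share = 0.5314.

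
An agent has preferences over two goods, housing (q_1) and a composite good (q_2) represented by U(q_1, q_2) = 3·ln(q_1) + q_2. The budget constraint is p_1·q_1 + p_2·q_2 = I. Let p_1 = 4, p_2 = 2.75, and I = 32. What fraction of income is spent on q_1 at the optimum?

MU_q_1 = 3/q_1, MU_q_2 = 1. Tangency: 3/q_1 = p_1/p_2.
So q_1*(p_1,p_2) = 3·p_2/p_1, independent of income; and q_2* = (I − 3·p_2)/p_2.
At the given prices: q_1* = 3·2.75/4 = 2.0625, and q_2* = 8.6364.
Expenditure on q_1: 4·2.0625 = 8.25; share = 0.2578.

share on q_1 = 0.2578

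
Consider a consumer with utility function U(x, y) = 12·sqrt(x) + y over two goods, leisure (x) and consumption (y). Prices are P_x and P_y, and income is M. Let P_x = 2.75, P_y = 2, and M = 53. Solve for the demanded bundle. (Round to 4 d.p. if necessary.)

Solve: √x = 6·P_y/P_x, so x*(P_x,P_y) = (6·P_y/P_x)², and y* = (M − P_x·x*)/P_y.
Plugging in: x* = (6·2/2.75)² = 19.0413, y* = 0.3182.

x* = 19.0413, y* = 0.3182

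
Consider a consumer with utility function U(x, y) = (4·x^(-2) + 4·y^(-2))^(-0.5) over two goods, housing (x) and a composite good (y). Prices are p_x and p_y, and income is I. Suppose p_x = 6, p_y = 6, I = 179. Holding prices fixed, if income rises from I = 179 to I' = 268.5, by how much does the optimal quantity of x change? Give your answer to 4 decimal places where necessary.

MU_x ∝ 4·x^(-3), MU_y ∝ 4·y^(-3), so MRS = (y/x)^(3) = p_x/p_y.
Hence y/x = (p_x/p_y)^(1/(3)), i.e. raised to the 1/3 power.
With the ratio pinned down, the budget gives x* = I/(p_x + p_y·(y/x)) and y* = (y/x)·x*.
Numerically y/x = 1, so x* = 179/(6 + 6·1) = 14.9167.
At I' = 268.5: x* = 22.375. Change: 22.375 − 14.9167 = 7.4583.

Δx* = 7.4583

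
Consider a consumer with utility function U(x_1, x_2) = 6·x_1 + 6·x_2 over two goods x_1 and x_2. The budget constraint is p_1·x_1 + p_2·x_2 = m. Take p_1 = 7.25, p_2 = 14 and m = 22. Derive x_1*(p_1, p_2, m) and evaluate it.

Perfect substitutes: compare marginal utility per dollar. 6/p_1 vs 6/p_2 → 0.8276 vs 0.4286.
x_1 gives more utility per dollar, so spend all income on x_1: x_1* = m/p_1, x_2* = 0.
Numerically: x_1* = 3.0345, x_2* = 0.

x_1* = 3.0345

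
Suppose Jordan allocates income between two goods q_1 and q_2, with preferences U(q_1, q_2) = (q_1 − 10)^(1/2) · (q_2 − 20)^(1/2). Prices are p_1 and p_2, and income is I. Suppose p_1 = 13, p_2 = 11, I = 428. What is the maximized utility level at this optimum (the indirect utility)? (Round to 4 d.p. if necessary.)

This is Cobb-Douglas in (q_1−10, q_2−20): tangency gives 0.5·p_2·(q_2−20) = 0.5·p_1·(q_1−10).
Substituting into the budget: q_1* = 10 + 0.5·(I − 10·p_1 − 20·p_2)/p_1, and q_2* = 20 + 0.5·(…)/p_2.
Discretionary income = 428 − 10·13 − 20·11 = 78; q_1* = 10 + 0.5·78/13 = 13; q_2* = 20 + 0.5·78/11 = 23.5455.
Utility at the optimum: U(13, 23.5455) = 3.2613.

V = 3.2613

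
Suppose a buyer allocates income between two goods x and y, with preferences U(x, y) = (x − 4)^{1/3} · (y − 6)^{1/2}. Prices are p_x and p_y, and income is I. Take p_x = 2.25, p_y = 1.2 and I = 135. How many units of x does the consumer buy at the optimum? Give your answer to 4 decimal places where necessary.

x* = 25.12

MRS = (2/3)·(y−6)/(x−4). Tangency with p_x/p_y gives y−6 = (3/2)·(p_x/p_y)·(x−4).
After buying the subsistence bundle (4, 6), a share 0.4 of the remaining income goes to x: x* = 4 + 0.4·(I − 4p_x − 6p_y)/p_x.
Discretionary income = 135 − 4·2.25 − 6·1.2 = 118.8; x* = 4 + 0.4·118.8/2.25 = 25.12.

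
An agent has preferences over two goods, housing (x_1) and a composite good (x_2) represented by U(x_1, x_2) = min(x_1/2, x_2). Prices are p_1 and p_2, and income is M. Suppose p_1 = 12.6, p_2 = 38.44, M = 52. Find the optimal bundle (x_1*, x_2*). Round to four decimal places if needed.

x_1* = 1.6342, x_2* = 0.8171

Leontief preferences: the optimum is at the kink where x_1/2 = x_2/1, i.e. x_2 = (1/2)·x_1.
Budget: p_1·x_1 + p_2·(1/2)·x_1 = M, so (2·p_1 + p_2)·x_1 = 2·M.
Demand: x_1*(p_1,p_2,M) = 2·M/(2·p_1 + p_2), x_2* = M/(2·p_1 + p_2).
Here 2·12.6 + 38.44 = 63.64, giving x_1* = 1.6342 and x_2* = 0.8171.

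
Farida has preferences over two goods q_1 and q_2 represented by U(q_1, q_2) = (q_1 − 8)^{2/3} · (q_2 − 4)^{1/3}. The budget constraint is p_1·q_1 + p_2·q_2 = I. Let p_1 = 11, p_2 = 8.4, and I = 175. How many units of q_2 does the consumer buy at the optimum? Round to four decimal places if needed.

This is Cobb-Douglas in (q_1−8, q_2−4): tangency gives 2/3·p_2·(q_2−4) = 1/3·p_1·(q_1−8).
After buying the subsistence bundle (8, 4), a share 2/3 of the remaining income goes to q_1: q_1* = 8 + 2/3·(I − 8p_1 − 4p_2)/p_1.
Discretionary income = 175 − 8·11 − 4·8.4 = 53.4; q_2* = 4 + 1/3·53.4/8.4 = 6.119.

q_2* = 6.119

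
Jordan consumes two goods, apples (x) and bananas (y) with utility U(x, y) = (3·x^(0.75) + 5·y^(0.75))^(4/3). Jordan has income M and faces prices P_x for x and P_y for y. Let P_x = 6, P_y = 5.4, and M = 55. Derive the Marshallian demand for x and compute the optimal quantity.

MRS = MU_x/MU_y = (3/5)·(y/x)^(0.25). Set equal to P_x/P_y.
Hence y/x = ((5/3)·P_x/P_y)^(1/(0.25)), i.e. raised to the 4 power.
Substitute y = (y/x)·x into the budget: x* = M/(P_x + P_y·(y/x)).
Numerically y/x = 11.760478, so x* = 55/(6 + 5.4·11.760478) = 0.7913.

x* = 0.7913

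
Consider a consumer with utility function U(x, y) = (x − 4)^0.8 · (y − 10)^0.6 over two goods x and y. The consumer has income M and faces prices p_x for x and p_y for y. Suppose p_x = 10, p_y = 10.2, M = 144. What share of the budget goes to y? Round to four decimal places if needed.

share on y = 0.7143

After buying the subsistence bundle (4, 10), a share 4/7 of the remaining income goes to x: x* = 4 + 4/7·(M − 4p_x − 10p_y)/p_x.
Discretionary income = 144 − 4·10 − 10·10.2 = 2; x* = 4 + 4/7·2/10 = 4.1143; y* = 10 + 3/7·2/10.2 = 10.084.
Expenditure on y: 10.2·10.084 = 102.8571; share = 0.7143.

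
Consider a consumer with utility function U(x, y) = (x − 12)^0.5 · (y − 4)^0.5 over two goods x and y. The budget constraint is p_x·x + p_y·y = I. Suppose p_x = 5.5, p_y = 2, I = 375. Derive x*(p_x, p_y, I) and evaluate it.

x* = 39.3636

This is Cobb-Douglas in (x−12, y−4): tangency gives 0.5·p_y·(y−4) = 0.5·p_x·(x−12).
Substituting into the budget: x* = 12 + 0.5·(I − 12·p_x − 4·p_y)/p_x, and y* = 4 + 0.5·(…)/p_y.
Discretionary income = 375 − 12·5.5 − 4·2 = 301; x* = 12 + 0.5·301/5.5 = 39.3636.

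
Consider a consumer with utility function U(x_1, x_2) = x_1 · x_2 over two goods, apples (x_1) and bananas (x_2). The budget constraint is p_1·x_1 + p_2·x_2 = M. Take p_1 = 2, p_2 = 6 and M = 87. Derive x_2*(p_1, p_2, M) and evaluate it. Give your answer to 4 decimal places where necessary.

x_2* = 7.25

Tangency: MRS = x_2/x_1 = p_1/p_2.
So p_2·x_2 = p_1·x_1; combined with the budget, a share 0.5 of income goes to x_1.
Demand: x_1*(p_1,p_2,M) = 0.5·M/p_1 and x_2* = 0.5·M/p_2.
At p_1=2, p_2=6, M=87: x_2* = 0.5·87/6 = 7.25.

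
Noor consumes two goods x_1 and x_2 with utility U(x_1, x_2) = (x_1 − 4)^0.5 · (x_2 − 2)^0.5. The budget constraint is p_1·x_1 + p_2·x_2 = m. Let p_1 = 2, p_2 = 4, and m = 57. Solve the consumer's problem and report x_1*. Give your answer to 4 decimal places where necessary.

This is Cobb-Douglas in (x_1−4, x_2−2): tangency gives 0.5·p_2·(x_2−2) = 0.5·p_1·(x_1−4).
Substituting into the budget: x_1* = 4 + 0.5·(m − 4·p_1 − 2·p_2)/p_1, and x_2* = 2 + 0.5·(…)/p_2.
Discretionary income = 57 − 4·2 − 2·4 = 41; x_1* = 4 + 0.5·41/2 = 14.25.

x_1* = 14.25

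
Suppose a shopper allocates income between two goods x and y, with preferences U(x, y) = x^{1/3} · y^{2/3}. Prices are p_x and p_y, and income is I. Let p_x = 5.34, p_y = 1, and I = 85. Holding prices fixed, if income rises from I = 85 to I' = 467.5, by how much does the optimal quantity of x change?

At p_x=5.34, p_y=1, I=85: x* = 1/3·85/5.34 = 5.3059.
At I' = 467.5: x* = 29.1823. Change: 29.1823 − 5.3059 = 23.8764.

Δx* = 23.8764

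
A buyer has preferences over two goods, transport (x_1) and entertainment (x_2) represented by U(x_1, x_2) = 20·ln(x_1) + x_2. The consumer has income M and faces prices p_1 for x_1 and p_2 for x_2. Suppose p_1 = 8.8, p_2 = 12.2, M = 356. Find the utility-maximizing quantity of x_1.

x_1* = 27.7273

MU_x_1 = 20/x_1, MU_x_2 = 1. Tangency: 20/x_1 = p_1/p_2.
So x_1*(p_1,p_2) = 20·p_2/p_1, independent of income; and x_2* = (M − 20·p_2)/p_2.
At the given prices: x_1* = 20·12.2/8.8 = 27.7273.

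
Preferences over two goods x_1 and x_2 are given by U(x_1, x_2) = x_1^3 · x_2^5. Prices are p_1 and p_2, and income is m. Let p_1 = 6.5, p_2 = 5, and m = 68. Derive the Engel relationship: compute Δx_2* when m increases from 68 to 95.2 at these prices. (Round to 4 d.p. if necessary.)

The MRS is (3/5)·x_2/x_1. Set MRS = p_1/p_2.
So 3·p_2·x_2 = 5·p_1·x_1; combined with the budget, a share 0.375 of income goes to x_1.
Demand: x_1*(p_1,p_2,m) = 0.375·m/p_1 and x_2* = 0.625·m/p_2.
At p_1=6.5, p_2=5, m=68: x_2* = 0.625·68/5 = 8.5.
At m' = 95.2: x_2* = 11.9. Change: 11.9 − 8.5 = 3.4.

Δx_2* = 3.4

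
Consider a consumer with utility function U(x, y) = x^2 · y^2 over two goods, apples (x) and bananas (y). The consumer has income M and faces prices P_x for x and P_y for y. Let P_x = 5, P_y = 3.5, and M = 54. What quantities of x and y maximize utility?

x* = 5.4, y* = 7.7143

MU_x/MU_y = (2·y)/(2·x); tangency sets this equal to P_x/P_y.
Rearranging, P_y·y = P_x·x. Substituting into the budget gives P_x·x·(1 + 1) = M.
Demand: x*(P_x,P_y,M) = 0.5·M/P_x and y* = 0.5·M/P_y.
At P_x=5, P_y=3.5, M=54: x* = 0.5·54/5 = 5.4, y* = 7.7143.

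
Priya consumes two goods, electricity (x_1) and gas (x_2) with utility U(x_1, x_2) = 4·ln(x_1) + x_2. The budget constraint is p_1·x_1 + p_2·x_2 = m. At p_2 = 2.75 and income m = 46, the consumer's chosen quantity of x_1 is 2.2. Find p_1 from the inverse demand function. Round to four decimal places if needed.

p_1 = 5

MU_x_1 = 4/x_1, MU_x_2 = 1. Tangency: 4/x_1 = p_1/p_2.
So x_1*(p_1,p_2) = 4·p_2/p_1, independent of income; and x_2* = (m − 4·p_2)/p_2.
Set x_1* = 2.2 in the demand function and solve for p_1: p_1 = 5.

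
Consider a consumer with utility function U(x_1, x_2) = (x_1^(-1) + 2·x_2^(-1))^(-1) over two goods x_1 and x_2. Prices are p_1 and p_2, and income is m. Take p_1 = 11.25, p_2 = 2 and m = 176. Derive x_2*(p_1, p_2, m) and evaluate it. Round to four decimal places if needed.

x_2* = 32.872

MU_x_1 ∝ x_1^(-2), MU_x_2 ∝ 2·x_2^(-2), so MRS = (1/2)·(x_2/x_1)^(2) = p_1/p_2.
Solve for the ratio: x_2/x_1 = [2·p_1/p_2]^(0.5).
With the ratio pinned down, the budget gives x_1* = m/(p_1 + p_2·(x_2/x_1)) and x_2* = (x_2/x_1)·x_1*.
Numerically x_2/x_1 = 3.354102, so x_1* = 176/(11.25 + 2·3.354102) = 9.8005 and x_2* = 3.354102·9.8005 = 32.872.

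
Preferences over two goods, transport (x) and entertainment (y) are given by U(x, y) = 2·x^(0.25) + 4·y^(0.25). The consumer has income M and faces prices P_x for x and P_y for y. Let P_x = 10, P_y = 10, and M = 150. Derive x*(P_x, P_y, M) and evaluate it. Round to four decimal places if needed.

x* = 4.2616

Substitute y = (y/x)·x into the budget: x* = M/(P_x + P_y·(y/x)).
Numerically y/x = 2.519842, so x* = 150/(10 + 10·2.519842) = 4.2616.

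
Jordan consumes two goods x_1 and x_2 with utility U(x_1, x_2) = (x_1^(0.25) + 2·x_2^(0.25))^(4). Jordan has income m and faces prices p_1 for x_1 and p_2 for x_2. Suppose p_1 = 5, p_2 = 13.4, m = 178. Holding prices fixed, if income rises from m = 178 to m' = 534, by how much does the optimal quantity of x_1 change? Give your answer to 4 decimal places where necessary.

Δx_1* = 25.3011

From the CES first-order condition, (1/2)·(x_2/x_1)^(0.75) = p_1/p_2.
Solve for the ratio: x_2/x_1 = [2·p_1/p_2]^(4/3).
Substitute x_2 = (x_2/x_1)·x_1 into the budget: x_1* = m/(p_1 + p_2·(x_2/x_1)).
Numerically x_2/x_1 = 0.676904, so x_1* = 178/(5 + 13.4·0.676904) = 12.6506.
At m' = 534: x_1* = 37.9517. Change: 37.9517 − 12.6506 = 25.3011.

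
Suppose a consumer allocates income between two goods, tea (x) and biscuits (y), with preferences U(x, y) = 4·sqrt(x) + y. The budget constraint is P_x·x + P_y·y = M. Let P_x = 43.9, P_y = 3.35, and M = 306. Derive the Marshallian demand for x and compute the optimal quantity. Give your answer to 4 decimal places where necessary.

x* = 0.0233

Solve: √x = 2·P_y/P_x, so x*(P_x,P_y) = (2·P_y/P_x)², and y* = (M − P_x·x*)/P_y.
Plugging in: x* = (2·3.35/43.9)² = 0.0233.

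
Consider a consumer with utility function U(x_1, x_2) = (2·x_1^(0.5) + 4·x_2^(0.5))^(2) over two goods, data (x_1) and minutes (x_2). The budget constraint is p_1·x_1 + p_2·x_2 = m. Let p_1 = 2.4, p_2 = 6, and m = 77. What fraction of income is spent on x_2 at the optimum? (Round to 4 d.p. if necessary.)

share on x_2 = 0.6154

MU_x_1 ∝ 2·x_1^(-0.5), MU_x_2 ∝ 4·x_2^(-0.5), so MRS = (1/2)·(x_2/x_1)^(0.5) = p_1/p_2.
Solve for the ratio: x_2/x_1 = [2·p_1/p_2]^(2).
With the ratio pinned down, the budget gives x_1* = m/(p_1 + p_2·(x_2/x_1)) and x_2* = (x_2/x_1)·x_1*.
Numerically x_2/x_1 = 0.64, so x_1* = 77/(2.4 + 6·0.64) = 12.3397 and x_2* = 0.64·12.3397 = 7.8974.
Expenditure on x_2: 6·7.8974 = 47.3846; share = 0.6154.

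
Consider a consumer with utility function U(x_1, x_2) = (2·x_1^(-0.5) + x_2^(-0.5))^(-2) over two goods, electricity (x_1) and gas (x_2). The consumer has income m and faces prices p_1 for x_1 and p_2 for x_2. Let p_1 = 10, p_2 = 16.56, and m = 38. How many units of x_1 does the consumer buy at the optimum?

MU_x_1 ∝ 2·x_1^(-1.5), MU_x_2 ∝ x_2^(-1.5), so MRS = 2·(x_2/x_1)^(1.5) = p_1/p_2.
Hence x_2/x_1 = ((1/2)·p_1/p_2)^(1/(1.5)), i.e. raised to the 2/3 power.
Substitute x_2 = (x_2/x_1)·x_1 into the budget: x_1* = m/(p_1 + p_2·(x_2/x_1)).
Numerically x_2/x_1 = 0.450063, so x_1* = 38/(10 + 16.56·0.450063) = 2.1773.

x_1* = 2.1773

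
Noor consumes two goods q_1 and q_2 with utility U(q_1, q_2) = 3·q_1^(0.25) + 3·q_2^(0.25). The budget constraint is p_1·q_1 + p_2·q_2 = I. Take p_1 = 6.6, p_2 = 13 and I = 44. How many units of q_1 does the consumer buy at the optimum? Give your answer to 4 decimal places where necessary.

MU_q_1 ∝ 3·q_1^(-0.75), MU_q_2 ∝ 3·q_2^(-0.75), so MRS = (q_2/q_1)^(0.75) = p_1/p_2.
Hence q_2/q_1 = (p_1/p_2)^(1/(0.75)), i.e. raised to the 4/3 power.
Substitute q_2 = (q_2/q_1)·q_1 into the budget: q_1* = I/(p_1 + p_2·(q_2/q_1)).
Numerically q_2/q_1 = 0.405012, so q_1* = 44/(6.6 + 13·0.405012) = 3.7083.

q_1* = 3.7083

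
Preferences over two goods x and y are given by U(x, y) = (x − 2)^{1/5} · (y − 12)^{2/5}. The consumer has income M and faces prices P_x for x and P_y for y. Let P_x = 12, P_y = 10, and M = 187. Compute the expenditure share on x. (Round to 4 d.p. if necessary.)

This is Cobb-Douglas in (x−2, y−12): tangency gives 0.2·P_y·(y−12) = 0.4·P_x·(x−2).
After buying the subsistence bundle (2, 12), a share 1/3 of the remaining income goes to x: x* = 2 + 1/3·(M − 2P_x − 12P_y)/P_x.
Discretionary income = 187 − 2·12 − 12·10 = 43; x* = 2 + 1/3·43/12 = 3.1944; y* = 12 + 2/3·43/10 = 14.8667.
Expenditure on x: 12·3.1944 = 38.3333; share = 0.205.

share on x = 0.205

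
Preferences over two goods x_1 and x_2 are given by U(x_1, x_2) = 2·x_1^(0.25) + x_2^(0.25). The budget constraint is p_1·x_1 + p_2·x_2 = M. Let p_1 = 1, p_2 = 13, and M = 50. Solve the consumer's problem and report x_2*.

With the ratio pinned down, the budget gives x_1* = M/(p_1 + p_2·(x_2/x_1)) and x_2* = (x_2/x_1)·x_1*.
Numerically x_2/x_1 = 0.012983, so x_1* = 50/(1 + 13·0.012983) = 42.7798 and x_2* = 0.012983·42.7798 = 0.5554.

x_2* = 0.5554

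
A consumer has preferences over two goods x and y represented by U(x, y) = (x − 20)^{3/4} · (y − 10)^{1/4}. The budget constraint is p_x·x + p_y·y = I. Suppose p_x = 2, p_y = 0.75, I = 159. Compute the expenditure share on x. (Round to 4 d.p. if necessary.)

share on x = 0.7775

MRS = 3·(y−10)/(x−20). Tangency with p_x/p_y gives y−10 = (1/3)·(p_x/p_y)·(x−20).
After buying the subsistence bundle (20, 10), a share 0.75 of the remaining income goes to x: x* = 20 + 0.75·(I − 20p_x − 10p_y)/p_x.
Discretionary income = 159 − 20·2 − 10·0.75 = 111.5; x* = 20 + 0.75·111.5/2 = 61.8125; y* = 10 + 0.25·111.5/0.75 = 47.1667.
Expenditure on x: 2·61.8125 = 123.625; share = 0.7775.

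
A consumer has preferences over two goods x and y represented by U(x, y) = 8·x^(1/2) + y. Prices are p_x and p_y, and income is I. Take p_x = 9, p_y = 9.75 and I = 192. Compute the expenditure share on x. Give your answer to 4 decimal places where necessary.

Solve: √x = 4·p_y/p_x, so x*(p_x,p_y) = (4·p_y/p_x)², and y* = (I − p_x·x*)/p_y.
Plugging in: x* = (4·9.75/9)² = 18.7778, y* = 2.359.
Expenditure on x: 9·18.7778 = 169; share = 0.8802.

share on x = 0.8802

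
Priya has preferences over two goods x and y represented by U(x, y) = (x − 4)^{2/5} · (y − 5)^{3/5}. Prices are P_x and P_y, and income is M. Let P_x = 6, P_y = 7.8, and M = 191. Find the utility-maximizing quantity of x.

x* = 12.5333

Let x' = x−4, y' = y−5. MRS = (2/3)·y'/x' = P_x/P_y.
Substituting into the budget: x* = 4 + 0.4·(M − 4·P_x − 5·P_y)/P_x, and y* = 5 + 0.6·(…)/P_y.
Discretionary income = 191 − 4·6 − 5·7.8 = 128; x* = 4 + 0.4·128/6 = 12.5333.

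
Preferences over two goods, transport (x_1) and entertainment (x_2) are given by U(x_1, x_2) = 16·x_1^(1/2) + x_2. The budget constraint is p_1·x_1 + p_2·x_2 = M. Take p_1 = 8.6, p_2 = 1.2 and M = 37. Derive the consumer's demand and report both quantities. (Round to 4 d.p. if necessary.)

Plugging in: x_1* = (8·1.2/8.6)² = 1.2461, x_2* = 21.9031.

x_1* = 1.2461, x_2* = 21.9031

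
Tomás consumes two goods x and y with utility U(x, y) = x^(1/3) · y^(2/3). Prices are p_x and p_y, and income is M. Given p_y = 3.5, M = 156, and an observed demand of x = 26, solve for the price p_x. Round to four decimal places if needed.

p_x = 2

MU_x/MU_y = (1/3·y)/(2/3·x); tangency sets this equal to p_x/p_y.
Rearranging, p_y·y = 2·p_x·x. Substituting into the budget gives p_x·x·(1 + 2) = M.
Demand: x*(p_x,p_y,M) = 1/3·M/p_x and y* = 2/3·M/p_y.
Set x* = 26 in the demand function and solve for p_x: p_x = 2.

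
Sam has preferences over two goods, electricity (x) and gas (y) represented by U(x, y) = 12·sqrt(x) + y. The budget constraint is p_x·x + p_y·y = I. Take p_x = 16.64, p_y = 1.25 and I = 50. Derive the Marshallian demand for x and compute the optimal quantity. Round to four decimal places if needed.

MU_x = 6/√x, MU_y = 1. Tangency: 6/√x = p_x/p_y.
Thus x* = (6·p_y/p_x)² — independent of I — with the rest of income spent on y.
Plugging in: x* = (6·1.25/16.64)² = 0.2031.

x* = 0.2031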